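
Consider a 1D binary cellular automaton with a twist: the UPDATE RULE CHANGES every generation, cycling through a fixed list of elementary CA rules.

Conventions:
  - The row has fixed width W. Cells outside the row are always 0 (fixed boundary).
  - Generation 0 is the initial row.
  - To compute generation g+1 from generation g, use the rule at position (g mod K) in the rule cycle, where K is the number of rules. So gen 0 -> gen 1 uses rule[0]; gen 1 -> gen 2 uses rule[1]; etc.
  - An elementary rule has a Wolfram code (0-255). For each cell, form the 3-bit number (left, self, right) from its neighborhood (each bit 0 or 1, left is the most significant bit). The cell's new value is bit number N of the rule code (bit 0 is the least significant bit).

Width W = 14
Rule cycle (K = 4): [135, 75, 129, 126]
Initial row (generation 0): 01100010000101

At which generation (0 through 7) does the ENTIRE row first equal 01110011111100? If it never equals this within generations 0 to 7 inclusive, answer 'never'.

Gen 0: 01100010000101
Gen 1 (rule 135): 10001110111101
Gen 2 (rule 75): 00111010100100
Gen 3 (rule 129): 10010000000001
Gen 4 (rule 126): 11111000000011
Gen 5 (rule 135): 01110011111100
Gen 6 (rule 75): 11010110000101
Gen 7 (rule 129): 00000000110000

Answer: 5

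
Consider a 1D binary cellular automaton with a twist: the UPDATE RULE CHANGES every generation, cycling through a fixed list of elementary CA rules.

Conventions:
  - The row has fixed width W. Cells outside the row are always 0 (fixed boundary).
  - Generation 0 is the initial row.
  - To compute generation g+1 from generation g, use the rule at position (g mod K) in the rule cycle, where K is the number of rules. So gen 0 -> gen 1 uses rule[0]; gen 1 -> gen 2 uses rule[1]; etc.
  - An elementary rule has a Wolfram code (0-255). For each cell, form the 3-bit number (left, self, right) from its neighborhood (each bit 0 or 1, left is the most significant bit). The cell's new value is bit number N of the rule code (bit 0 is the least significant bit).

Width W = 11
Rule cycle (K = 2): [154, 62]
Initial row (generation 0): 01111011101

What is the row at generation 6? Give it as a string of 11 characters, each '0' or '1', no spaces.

Gen 0: 01111011101
Gen 1 (rule 154): 11110011000
Gen 2 (rule 62): 10001110100
Gen 3 (rule 154): 01011100010
Gen 4 (rule 62): 11110010111
Gen 5 (rule 154): 11101100110
Gen 6 (rule 62): 10011011101

Answer: 10011011101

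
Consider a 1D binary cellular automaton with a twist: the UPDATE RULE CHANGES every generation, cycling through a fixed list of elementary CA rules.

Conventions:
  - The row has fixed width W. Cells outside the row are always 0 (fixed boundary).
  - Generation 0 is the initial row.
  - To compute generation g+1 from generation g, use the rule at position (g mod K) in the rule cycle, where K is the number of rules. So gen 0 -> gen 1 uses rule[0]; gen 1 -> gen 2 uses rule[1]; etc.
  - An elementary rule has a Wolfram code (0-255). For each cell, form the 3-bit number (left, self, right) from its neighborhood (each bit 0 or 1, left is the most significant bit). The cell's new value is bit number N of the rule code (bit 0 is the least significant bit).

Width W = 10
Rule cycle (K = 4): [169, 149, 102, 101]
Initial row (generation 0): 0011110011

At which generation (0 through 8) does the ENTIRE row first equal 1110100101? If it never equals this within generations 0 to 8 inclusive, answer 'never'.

Answer: 6

Derivation:
Gen 0: 0011110011
Gen 1 (rule 169): 1011100010
Gen 2 (rule 149): 1001011011
Gen 3 (rule 102): 1011101101
Gen 4 (rule 101): 1100110111
Gen 5 (rule 169): 1000101110
Gen 6 (rule 149): 1110100101
Gen 7 (rule 102): 0011101111
Gen 8 (rule 101): 1000110001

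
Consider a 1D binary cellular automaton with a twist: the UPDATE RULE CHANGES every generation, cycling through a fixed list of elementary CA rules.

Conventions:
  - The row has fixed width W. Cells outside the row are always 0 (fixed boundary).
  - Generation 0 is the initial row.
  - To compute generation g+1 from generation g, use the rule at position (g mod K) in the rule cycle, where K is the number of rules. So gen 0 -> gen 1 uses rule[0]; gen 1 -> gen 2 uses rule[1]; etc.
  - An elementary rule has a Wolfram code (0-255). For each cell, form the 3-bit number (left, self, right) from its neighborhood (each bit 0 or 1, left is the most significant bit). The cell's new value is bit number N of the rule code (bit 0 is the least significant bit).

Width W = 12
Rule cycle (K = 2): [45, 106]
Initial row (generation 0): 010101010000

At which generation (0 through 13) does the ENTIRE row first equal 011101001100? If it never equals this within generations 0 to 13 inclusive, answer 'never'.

Answer: never

Derivation:
Gen 0: 010101010000
Gen 1 (rule 45): 011111110111
Gen 2 (rule 106): 110000011101
Gen 3 (rule 45): 100111010011
Gen 4 (rule 106): 001101100111
Gen 5 (rule 45): 101011000100
Gen 6 (rule 106): 010111001000
Gen 7 (rule 45): 011100001011
Gen 8 (rule 106): 110100010111
Gen 9 (rule 45): 101101011100
Gen 10 (rule 106): 011110110100
Gen 11 (rule 45): 010001101101
Gen 12 (rule 106): 100011111110
Gen 13 (rule 45): 101010000000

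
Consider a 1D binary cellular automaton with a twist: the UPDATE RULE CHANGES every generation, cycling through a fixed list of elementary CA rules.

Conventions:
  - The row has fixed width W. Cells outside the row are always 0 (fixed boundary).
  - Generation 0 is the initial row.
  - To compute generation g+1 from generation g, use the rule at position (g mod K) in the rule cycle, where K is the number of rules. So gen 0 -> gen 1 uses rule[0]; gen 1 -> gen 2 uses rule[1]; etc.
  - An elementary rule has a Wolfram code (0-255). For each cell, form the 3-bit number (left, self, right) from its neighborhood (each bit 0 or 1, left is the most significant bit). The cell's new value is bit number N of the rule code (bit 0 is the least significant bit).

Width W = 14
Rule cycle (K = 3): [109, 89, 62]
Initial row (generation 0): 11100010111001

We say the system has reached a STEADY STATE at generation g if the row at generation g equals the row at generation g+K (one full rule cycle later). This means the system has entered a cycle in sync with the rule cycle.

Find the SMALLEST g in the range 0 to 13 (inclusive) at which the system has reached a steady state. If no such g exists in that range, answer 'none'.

Answer: none

Derivation:
Gen 0: 11100010111001
Gen 1 (rule 109): 10101011101001
Gen 2 (rule 89): 00000010100100
Gen 3 (rule 62): 00000111111110
Gen 4 (rule 109): 11110100000010
Gen 5 (rule 89): 10010011111001
Gen 6 (rule 62): 11111110000111
Gen 7 (rule 109): 10000010110101
Gen 8 (rule 89): 01111000110000
Gen 9 (rule 62): 11000101101000
Gen 10 (rule 109): 11010111111011
Gen 11 (rule 89): 11000100001011
Gen 12 (rule 62): 10101110011110
Gen 13 (rule 109): 11111010010010
Gen 14 (rule 89): 10001001001001
Gen 15 (rule 62): 11011111111111
Gen 16 (rule 109): 11110000000001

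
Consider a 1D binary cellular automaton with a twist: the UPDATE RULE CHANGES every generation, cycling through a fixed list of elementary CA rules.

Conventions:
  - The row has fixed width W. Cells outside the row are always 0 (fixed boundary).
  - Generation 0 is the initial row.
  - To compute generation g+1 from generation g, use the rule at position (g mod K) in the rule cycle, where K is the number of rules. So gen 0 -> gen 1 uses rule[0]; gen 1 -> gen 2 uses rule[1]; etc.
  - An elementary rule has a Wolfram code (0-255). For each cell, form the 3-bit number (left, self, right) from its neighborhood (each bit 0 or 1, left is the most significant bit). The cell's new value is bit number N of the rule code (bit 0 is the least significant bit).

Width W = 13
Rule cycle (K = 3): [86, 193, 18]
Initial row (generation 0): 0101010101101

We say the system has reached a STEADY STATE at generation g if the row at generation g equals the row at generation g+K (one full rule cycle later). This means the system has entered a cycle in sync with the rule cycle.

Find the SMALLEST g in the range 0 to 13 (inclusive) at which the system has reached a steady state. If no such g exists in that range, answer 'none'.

Gen 0: 0101010101101
Gen 1 (rule 86): 1101010100101
Gen 2 (rule 193): 0100000000000
Gen 3 (rule 18): 1010000000000
Gen 4 (rule 86): 1011000000000
Gen 5 (rule 193): 0001011111111
Gen 6 (rule 18): 0010000000000
Gen 7 (rule 86): 0111000000000
Gen 8 (rule 193): 0011011111111
Gen 9 (rule 18): 0100000000000
Gen 10 (rule 86): 1110000000000
Gen 11 (rule 193): 0110111111111
Gen 12 (rule 18): 1000000000000
Gen 13 (rule 86): 1100000000000
Gen 14 (rule 193): 0101111111111
Gen 15 (rule 18): 1000000000000
Gen 16 (rule 86): 1100000000000

Answer: 12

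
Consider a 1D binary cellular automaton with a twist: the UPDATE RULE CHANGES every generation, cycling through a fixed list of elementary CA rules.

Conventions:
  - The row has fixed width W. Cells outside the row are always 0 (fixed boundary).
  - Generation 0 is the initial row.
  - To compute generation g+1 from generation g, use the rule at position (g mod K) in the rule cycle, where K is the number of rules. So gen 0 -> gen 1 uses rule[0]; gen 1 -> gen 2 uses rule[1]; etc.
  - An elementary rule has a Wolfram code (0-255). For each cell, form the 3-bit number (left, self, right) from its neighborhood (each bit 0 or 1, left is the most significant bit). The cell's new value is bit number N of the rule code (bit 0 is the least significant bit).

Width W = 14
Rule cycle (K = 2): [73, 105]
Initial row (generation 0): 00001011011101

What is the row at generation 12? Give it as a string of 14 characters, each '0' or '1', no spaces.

Gen 0: 00001011011101
Gen 1 (rule 73): 11100011010100
Gen 2 (rule 105): 10101011101001
Gen 3 (rule 73): 00000010100000
Gen 4 (rule 105): 11111001001111
Gen 5 (rule 73): 10001000001001
Gen 6 (rule 105): 00100011100000
Gen 7 (rule 73): 10001010101111
Gen 8 (rule 105): 00100101011001
Gen 9 (rule 73): 10000000011000
Gen 10 (rule 105): 00111111011011
Gen 11 (rule 73): 10100001011011
Gen 12 (rule 105): 01001100111111

Answer: 01001100111111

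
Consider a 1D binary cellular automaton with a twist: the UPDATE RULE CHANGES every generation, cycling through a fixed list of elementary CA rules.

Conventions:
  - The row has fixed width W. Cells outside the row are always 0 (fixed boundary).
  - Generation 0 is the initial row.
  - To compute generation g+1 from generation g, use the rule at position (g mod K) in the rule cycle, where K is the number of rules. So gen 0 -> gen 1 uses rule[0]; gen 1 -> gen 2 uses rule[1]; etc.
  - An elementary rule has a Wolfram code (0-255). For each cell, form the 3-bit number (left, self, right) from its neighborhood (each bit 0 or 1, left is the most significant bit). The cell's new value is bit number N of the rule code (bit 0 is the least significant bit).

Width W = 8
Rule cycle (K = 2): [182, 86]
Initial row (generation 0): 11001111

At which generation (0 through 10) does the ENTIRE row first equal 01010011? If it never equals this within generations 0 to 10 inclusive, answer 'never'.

Gen 0: 11001111
Gen 1 (rule 182): 00110110
Gen 2 (rule 86): 01010011
Gen 3 (rule 182): 11111100
Gen 4 (rule 86): 00000110
Gen 5 (rule 182): 00001001
Gen 6 (rule 86): 00011111
Gen 7 (rule 182): 00101110
Gen 8 (rule 86): 01100011
Gen 9 (rule 182): 10010100
Gen 10 (rule 86): 11110110

Answer: 2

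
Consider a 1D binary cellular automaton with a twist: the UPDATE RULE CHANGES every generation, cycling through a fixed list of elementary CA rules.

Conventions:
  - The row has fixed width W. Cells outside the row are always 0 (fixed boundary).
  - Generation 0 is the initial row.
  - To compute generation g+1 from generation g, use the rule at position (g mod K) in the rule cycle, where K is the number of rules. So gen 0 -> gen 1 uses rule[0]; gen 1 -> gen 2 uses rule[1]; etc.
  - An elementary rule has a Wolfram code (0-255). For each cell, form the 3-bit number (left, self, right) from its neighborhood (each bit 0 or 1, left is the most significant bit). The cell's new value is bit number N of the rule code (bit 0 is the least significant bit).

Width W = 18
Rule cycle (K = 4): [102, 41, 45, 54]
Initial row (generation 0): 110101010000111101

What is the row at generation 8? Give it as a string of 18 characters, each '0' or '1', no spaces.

Gen 0: 110101010000111101
Gen 1 (rule 102): 011111110001000111
Gen 2 (rule 41): 010000000100010100
Gen 3 (rule 45): 010111110101011101
Gen 4 (rule 54): 111000001111100011
Gen 5 (rule 102): 001000010000100101
Gen 6 (rule 41): 100011000110000010
Gen 7 (rule 45): 101010010100111010
Gen 8 (rule 54): 111111111111000111

Answer: 111111111111000111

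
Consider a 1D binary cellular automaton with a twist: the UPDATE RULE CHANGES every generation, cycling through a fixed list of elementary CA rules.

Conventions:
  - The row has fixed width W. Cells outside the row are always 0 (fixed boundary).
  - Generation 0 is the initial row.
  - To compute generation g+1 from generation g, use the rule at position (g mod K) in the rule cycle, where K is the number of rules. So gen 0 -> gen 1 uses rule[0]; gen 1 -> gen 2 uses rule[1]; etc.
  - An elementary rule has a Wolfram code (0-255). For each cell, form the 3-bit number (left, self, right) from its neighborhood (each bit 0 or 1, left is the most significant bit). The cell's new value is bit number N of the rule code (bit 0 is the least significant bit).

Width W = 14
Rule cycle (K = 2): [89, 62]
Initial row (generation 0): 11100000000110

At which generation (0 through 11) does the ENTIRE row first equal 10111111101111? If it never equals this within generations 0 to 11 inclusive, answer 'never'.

Gen 0: 11100000000110
Gen 1 (rule 89): 10111111110111
Gen 2 (rule 62): 11100000001100
Gen 3 (rule 89): 10111111101111
Gen 4 (rule 62): 11100000011000
Gen 5 (rule 89): 10111111011111
Gen 6 (rule 62): 11100000110000
Gen 7 (rule 89): 10111110111111
Gen 8 (rule 62): 11100001100000
Gen 9 (rule 89): 10111101111111
Gen 10 (rule 62): 11100011000000
Gen 11 (rule 89): 10111011111111

Answer: 3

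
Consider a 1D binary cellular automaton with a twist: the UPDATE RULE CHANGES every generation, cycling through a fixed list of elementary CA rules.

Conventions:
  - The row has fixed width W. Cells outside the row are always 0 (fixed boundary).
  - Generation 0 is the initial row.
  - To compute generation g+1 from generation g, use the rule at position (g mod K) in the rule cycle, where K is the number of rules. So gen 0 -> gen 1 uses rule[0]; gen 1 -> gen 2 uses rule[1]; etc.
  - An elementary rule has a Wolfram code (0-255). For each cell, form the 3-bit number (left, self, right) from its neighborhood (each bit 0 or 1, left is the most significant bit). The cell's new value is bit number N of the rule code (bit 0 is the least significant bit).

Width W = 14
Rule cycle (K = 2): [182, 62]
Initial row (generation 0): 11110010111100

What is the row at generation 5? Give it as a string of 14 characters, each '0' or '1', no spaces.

Gen 0: 11110010111100
Gen 1 (rule 182): 01101111011010
Gen 2 (rule 62): 11011000110111
Gen 3 (rule 182): 00100101001010
Gen 4 (rule 62): 01111111111111
Gen 5 (rule 182): 10111111111110

Answer: 10111111111110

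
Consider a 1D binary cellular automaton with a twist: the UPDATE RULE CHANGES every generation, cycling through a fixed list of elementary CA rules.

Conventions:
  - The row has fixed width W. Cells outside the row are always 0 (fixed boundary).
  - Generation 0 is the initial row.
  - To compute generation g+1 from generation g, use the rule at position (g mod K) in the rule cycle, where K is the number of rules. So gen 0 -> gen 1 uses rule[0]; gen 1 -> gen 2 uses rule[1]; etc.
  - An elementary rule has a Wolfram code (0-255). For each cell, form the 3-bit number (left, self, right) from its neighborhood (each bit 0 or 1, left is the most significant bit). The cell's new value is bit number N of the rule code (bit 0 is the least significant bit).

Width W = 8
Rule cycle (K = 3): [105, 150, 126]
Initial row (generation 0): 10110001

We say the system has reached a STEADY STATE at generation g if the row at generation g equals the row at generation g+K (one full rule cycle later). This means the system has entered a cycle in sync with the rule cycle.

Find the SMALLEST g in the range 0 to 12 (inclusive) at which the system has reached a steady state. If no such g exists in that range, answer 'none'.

Answer: 6

Derivation:
Gen 0: 10110001
Gen 1 (rule 105): 01110100
Gen 2 (rule 150): 10100110
Gen 3 (rule 126): 11111111
Gen 4 (rule 105): 10000001
Gen 5 (rule 150): 11000011
Gen 6 (rule 126): 11100111
Gen 7 (rule 105): 10100101
Gen 8 (rule 150): 10111101
Gen 9 (rule 126): 11100111
Gen 10 (rule 105): 10100101
Gen 11 (rule 150): 10111101
Gen 12 (rule 126): 11100111
Gen 13 (rule 105): 10100101
Gen 14 (rule 150): 10111101
Gen 15 (rule 126): 11100111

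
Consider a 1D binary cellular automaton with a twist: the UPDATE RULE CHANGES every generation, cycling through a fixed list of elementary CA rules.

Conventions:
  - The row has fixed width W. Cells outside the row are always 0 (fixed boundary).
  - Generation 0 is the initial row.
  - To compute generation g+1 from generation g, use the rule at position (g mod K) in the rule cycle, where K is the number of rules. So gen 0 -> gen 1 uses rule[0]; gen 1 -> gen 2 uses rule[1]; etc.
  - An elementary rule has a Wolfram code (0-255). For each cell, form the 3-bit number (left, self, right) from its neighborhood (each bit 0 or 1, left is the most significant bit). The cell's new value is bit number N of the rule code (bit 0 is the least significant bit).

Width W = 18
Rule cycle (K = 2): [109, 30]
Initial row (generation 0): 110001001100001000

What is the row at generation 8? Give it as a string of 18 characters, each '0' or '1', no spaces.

Gen 0: 110001001100001000
Gen 1 (rule 109): 110101001101101011
Gen 2 (rule 30): 100101111001001010
Gen 3 (rule 109): 100111001001001110
Gen 4 (rule 30): 111100111111111001
Gen 5 (rule 109): 100100100000001001
Gen 6 (rule 30): 111111110000011111
Gen 7 (rule 109): 100000010111010001
Gen 8 (rule 30): 110000110100011011

Answer: 110000110100011011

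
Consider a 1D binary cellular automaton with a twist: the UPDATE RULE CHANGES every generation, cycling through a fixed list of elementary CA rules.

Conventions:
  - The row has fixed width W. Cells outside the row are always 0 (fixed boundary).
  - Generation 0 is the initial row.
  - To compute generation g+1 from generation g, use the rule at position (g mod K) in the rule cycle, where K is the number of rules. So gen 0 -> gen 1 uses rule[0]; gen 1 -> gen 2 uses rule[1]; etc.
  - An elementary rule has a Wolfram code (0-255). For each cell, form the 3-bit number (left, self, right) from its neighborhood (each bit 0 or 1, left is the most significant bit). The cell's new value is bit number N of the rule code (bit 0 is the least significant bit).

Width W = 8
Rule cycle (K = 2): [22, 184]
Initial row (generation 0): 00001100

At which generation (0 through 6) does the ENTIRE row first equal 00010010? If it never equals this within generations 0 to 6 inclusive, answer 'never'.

Answer: 1

Derivation:
Gen 0: 00001100
Gen 1 (rule 22): 00010010
Gen 2 (rule 184): 00001001
Gen 3 (rule 22): 00011111
Gen 4 (rule 184): 00011110
Gen 5 (rule 22): 00100001
Gen 6 (rule 184): 00010000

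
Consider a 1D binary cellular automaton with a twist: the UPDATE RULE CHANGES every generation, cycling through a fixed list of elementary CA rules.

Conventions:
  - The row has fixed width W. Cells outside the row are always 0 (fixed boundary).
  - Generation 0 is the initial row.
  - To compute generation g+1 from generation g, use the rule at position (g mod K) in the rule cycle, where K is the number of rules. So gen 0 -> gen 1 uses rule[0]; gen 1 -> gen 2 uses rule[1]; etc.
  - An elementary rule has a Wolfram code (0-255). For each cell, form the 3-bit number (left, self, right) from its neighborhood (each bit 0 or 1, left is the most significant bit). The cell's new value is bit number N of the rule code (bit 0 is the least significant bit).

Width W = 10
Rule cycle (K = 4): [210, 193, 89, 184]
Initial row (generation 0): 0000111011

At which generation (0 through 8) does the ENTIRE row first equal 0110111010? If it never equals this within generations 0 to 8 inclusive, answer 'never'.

Answer: 8

Derivation:
Gen 0: 0000111011
Gen 1 (rule 210): 0001011001
Gen 2 (rule 193): 1100001000
Gen 3 (rule 89): 1111100111
Gen 4 (rule 184): 1111010110
Gen 5 (rule 210): 0111000011
Gen 6 (rule 193): 0011011001
Gen 7 (rule 89): 1011011100
Gen 8 (rule 184): 0110111010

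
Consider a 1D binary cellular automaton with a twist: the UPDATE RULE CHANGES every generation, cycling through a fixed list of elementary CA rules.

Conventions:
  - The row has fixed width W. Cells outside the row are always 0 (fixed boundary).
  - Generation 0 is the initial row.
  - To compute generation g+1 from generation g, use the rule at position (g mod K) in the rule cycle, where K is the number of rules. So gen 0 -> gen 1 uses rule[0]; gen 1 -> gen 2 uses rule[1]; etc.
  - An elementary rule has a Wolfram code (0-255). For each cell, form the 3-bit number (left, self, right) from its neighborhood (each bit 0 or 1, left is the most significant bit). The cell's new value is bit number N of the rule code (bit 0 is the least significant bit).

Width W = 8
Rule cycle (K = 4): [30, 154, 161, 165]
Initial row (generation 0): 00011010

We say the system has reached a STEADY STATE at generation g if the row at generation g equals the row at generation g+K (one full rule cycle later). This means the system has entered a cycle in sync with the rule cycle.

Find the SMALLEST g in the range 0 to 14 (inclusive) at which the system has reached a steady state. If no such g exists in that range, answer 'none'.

Gen 0: 00011010
Gen 1 (rule 30): 00110011
Gen 2 (rule 154): 01101110
Gen 3 (rule 161): 00010100
Gen 4 (rule 165): 11011101
Gen 5 (rule 30): 10010001
Gen 6 (rule 154): 01101010
Gen 7 (rule 161): 00010100
Gen 8 (rule 165): 11011101
Gen 9 (rule 30): 10010001
Gen 10 (rule 154): 01101010
Gen 11 (rule 161): 00010100
Gen 12 (rule 165): 11011101
Gen 13 (rule 30): 10010001
Gen 14 (rule 154): 01101010
Gen 15 (rule 161): 00010100
Gen 16 (rule 165): 11011101
Gen 17 (rule 30): 10010001
Gen 18 (rule 154): 01101010

Answer: 3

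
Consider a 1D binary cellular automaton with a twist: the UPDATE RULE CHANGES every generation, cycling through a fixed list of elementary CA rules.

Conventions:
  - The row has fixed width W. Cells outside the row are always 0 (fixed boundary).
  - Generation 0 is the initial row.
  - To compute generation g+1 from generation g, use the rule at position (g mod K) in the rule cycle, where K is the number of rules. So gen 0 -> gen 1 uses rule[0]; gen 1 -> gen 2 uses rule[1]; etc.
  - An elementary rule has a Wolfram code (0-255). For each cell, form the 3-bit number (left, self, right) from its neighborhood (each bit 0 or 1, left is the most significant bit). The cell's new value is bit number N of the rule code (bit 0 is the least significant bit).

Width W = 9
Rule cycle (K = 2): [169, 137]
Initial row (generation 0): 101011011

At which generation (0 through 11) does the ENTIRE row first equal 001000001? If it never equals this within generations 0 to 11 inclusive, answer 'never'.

Gen 0: 101011011
Gen 1 (rule 169): 010110110
Gen 2 (rule 137): 000100100
Gen 3 (rule 169): 110000001
Gen 4 (rule 137): 100111100
Gen 5 (rule 169): 000111001
Gen 6 (rule 137): 110110000
Gen 7 (rule 169): 101100111
Gen 8 (rule 137): 001000110
Gen 9 (rule 169): 100010100
Gen 10 (rule 137): 001000001
Gen 11 (rule 169): 100011100

Answer: 10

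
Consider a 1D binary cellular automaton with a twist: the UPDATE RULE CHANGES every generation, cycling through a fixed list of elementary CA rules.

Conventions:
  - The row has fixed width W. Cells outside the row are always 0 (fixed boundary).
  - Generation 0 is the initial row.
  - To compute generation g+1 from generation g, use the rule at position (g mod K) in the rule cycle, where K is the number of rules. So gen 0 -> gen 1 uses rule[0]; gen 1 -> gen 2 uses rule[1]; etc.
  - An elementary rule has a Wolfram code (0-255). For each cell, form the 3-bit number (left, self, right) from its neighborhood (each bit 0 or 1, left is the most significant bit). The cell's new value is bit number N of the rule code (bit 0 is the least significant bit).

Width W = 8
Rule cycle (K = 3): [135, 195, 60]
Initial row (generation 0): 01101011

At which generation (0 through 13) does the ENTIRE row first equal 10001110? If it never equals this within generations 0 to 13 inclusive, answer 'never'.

Gen 0: 01101011
Gen 1 (rule 135): 10001000
Gen 2 (rule 195): 00110011
Gen 3 (rule 60): 00101010
Gen 4 (rule 135): 11101010
Gen 5 (rule 195): 01100000
Gen 6 (rule 60): 01010000
Gen 7 (rule 135): 11010111
Gen 8 (rule 195): 01000011
Gen 9 (rule 60): 01100010
Gen 10 (rule 135): 10001110
Gen 11 (rule 195): 00110110
Gen 12 (rule 60): 00101101
Gen 13 (rule 135): 11100001

Answer: 10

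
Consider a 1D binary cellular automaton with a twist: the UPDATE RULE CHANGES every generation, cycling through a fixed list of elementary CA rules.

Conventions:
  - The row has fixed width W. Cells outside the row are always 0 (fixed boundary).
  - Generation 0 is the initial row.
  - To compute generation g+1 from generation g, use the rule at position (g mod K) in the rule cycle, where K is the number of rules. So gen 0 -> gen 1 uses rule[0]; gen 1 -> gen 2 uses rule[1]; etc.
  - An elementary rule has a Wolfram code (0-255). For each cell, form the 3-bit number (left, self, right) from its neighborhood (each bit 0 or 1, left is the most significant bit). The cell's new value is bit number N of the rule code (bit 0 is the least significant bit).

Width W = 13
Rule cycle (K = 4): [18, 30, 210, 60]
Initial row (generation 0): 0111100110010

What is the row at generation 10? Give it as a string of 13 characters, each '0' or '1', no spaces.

Gen 0: 0111100110010
Gen 1 (rule 18): 1000011001101
Gen 2 (rule 30): 1100110111001
Gen 3 (rule 210): 0111010011110
Gen 4 (rule 60): 0100111010001
Gen 5 (rule 18): 1011000001010
Gen 6 (rule 30): 1010100011011
Gen 7 (rule 210): 0000010101001
Gen 8 (rule 60): 0000011111101
Gen 9 (rule 18): 0000100000000
Gen 10 (rule 30): 0001110000000

Answer: 0001110000000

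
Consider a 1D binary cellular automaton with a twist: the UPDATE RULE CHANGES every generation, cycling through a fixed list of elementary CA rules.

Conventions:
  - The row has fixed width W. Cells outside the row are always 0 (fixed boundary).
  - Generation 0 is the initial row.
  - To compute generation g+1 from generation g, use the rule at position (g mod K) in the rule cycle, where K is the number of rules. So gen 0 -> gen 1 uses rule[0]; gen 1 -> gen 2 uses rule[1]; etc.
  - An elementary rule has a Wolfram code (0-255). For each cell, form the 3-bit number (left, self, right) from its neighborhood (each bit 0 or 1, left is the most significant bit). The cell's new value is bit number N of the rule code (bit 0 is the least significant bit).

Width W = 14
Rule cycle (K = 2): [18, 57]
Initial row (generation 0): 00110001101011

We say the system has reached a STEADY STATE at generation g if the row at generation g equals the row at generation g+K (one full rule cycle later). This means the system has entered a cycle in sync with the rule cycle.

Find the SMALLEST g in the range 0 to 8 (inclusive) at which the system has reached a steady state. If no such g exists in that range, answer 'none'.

Answer: 5

Derivation:
Gen 0: 00110001101011
Gen 1 (rule 18): 01001010000000
Gen 2 (rule 57): 00100101111111
Gen 3 (rule 18): 01011000000000
Gen 4 (rule 57): 00110111111111
Gen 5 (rule 18): 01000000000000
Gen 6 (rule 57): 00111111111111
Gen 7 (rule 18): 01000000000000
Gen 8 (rule 57): 00111111111111
Gen 9 (rule 18): 01000000000000
Gen 10 (rule 57): 00111111111111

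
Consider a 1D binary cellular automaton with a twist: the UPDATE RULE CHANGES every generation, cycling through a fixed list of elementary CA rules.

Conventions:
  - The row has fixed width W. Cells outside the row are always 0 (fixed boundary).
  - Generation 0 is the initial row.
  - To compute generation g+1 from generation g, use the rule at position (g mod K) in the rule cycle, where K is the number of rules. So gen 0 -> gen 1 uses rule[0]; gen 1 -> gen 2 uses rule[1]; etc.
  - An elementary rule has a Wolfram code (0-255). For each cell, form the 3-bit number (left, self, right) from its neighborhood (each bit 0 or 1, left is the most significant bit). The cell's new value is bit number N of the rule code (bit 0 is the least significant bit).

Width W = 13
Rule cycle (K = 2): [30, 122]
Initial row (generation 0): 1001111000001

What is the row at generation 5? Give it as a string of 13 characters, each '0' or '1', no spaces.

Gen 0: 1001111000001
Gen 1 (rule 30): 1111000100011
Gen 2 (rule 122): 1001101010111
Gen 3 (rule 30): 1111001010100
Gen 4 (rule 122): 1001110101010
Gen 5 (rule 30): 1111000101011

Answer: 1111000101011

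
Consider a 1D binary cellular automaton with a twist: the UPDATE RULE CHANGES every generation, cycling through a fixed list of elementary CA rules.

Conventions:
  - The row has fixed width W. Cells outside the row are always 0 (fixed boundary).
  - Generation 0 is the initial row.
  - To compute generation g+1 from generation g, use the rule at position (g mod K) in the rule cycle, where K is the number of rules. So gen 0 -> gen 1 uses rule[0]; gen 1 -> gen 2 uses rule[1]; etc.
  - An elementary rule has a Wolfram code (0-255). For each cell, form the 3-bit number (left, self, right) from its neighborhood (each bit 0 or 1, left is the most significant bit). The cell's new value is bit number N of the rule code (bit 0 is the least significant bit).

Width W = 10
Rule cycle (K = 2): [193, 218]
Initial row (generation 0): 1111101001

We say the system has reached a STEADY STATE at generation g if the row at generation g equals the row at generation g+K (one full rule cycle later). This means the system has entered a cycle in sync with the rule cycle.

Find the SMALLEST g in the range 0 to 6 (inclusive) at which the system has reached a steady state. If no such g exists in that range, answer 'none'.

Answer: 6

Derivation:
Gen 0: 1111101001
Gen 1 (rule 193): 0111100000
Gen 2 (rule 218): 1111110000
Gen 3 (rule 193): 0111110111
Gen 4 (rule 218): 1111110111
Gen 5 (rule 193): 0111110011
Gen 6 (rule 218): 1111111111
Gen 7 (rule 193): 0111111111
Gen 8 (rule 218): 1111111111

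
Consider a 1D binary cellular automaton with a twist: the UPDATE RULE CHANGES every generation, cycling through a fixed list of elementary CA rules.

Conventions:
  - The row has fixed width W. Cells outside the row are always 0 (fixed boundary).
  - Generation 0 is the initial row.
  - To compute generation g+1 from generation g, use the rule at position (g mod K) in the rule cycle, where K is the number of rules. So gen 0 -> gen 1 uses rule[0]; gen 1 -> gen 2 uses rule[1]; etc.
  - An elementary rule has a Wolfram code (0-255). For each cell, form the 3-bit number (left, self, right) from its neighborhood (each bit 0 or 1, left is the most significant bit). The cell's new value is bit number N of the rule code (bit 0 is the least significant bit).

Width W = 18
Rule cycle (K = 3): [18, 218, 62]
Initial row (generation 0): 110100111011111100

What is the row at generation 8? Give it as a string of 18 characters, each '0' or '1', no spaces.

Answer: 000010001000000101

Derivation:
Gen 0: 110100111011111100
Gen 1 (rule 18): 000011000000000010
Gen 2 (rule 218): 000111100000000101
Gen 3 (rule 62): 001100010000001111
Gen 4 (rule 18): 010010101000010000
Gen 5 (rule 218): 101100000100101000
Gen 6 (rule 62): 111010001111111100
Gen 7 (rule 18): 000001010000000010
Gen 8 (rule 218): 000010001000000101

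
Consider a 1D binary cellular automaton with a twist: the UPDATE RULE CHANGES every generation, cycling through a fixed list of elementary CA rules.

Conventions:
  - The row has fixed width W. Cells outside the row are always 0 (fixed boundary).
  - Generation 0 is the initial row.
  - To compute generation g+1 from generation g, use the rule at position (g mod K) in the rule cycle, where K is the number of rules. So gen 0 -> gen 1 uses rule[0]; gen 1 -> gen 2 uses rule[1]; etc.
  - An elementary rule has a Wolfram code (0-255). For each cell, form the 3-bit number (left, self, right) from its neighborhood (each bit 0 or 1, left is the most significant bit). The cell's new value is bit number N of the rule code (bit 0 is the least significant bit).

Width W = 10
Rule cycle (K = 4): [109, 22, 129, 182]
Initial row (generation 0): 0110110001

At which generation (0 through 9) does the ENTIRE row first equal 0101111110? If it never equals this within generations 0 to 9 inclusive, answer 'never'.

Answer: 8

Derivation:
Gen 0: 0110110001
Gen 1 (rule 109): 0111110101
Gen 2 (rule 22): 1000000101
Gen 3 (rule 129): 0011110000
Gen 4 (rule 182): 0101101000
Gen 5 (rule 109): 0111111011
Gen 6 (rule 22): 1000000000
Gen 7 (rule 129): 0011111111
Gen 8 (rule 182): 0101111110
Gen 9 (rule 109): 0111000010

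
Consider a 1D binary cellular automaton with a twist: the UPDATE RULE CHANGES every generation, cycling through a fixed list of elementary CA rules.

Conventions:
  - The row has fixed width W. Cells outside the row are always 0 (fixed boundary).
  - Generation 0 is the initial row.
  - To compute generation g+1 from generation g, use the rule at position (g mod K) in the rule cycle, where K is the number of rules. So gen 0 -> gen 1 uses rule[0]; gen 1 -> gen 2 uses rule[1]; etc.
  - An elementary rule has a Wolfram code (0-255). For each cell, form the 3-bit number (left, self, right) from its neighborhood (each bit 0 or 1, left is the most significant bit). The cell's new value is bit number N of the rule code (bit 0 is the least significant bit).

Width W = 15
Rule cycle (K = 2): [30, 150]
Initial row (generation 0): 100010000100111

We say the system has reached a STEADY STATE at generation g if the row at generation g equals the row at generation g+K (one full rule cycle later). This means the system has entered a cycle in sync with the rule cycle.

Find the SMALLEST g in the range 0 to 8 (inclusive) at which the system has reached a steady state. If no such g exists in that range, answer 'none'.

Gen 0: 100010000100111
Gen 1 (rule 30): 110111001111100
Gen 2 (rule 150): 000010110111010
Gen 3 (rule 30): 000110100100011
Gen 4 (rule 150): 001000111110100
Gen 5 (rule 30): 011101100000110
Gen 6 (rule 150): 101000010001001
Gen 7 (rule 30): 101100111011111
Gen 8 (rule 150): 100011010001110
Gen 9 (rule 30): 110110011011001
Gen 10 (rule 150): 000001100000111

Answer: none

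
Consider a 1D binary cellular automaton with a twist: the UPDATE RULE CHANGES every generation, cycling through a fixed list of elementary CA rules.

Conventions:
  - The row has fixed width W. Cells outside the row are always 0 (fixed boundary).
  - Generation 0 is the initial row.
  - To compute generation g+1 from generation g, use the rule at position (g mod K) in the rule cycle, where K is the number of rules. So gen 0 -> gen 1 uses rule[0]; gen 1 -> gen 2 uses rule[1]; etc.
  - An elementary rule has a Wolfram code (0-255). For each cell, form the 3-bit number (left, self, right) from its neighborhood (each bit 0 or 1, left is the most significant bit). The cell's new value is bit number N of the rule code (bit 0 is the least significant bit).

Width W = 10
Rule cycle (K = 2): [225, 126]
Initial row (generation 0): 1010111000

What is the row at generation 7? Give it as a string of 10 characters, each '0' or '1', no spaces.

Answer: 0111010010

Derivation:
Gen 0: 1010111000
Gen 1 (rule 225): 0101011011
Gen 2 (rule 126): 1111111111
Gen 3 (rule 225): 0111111111
Gen 4 (rule 126): 1100000001
Gen 5 (rule 225): 0101111100
Gen 6 (rule 126): 1111000110
Gen 7 (rule 225): 0111010010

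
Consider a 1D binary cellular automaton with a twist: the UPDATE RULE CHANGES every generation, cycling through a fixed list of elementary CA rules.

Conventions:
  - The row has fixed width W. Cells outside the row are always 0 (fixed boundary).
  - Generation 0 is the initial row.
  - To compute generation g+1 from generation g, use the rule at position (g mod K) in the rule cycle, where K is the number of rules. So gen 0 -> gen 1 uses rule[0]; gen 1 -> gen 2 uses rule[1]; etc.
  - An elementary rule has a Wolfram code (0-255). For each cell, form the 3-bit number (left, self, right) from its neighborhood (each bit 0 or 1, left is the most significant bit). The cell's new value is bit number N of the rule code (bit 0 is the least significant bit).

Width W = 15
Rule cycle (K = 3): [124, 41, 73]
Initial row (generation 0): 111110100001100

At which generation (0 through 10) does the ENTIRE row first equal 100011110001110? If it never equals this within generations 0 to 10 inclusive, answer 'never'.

Answer: 1

Derivation:
Gen 0: 111110100001100
Gen 1 (rule 124): 100011110001110
Gen 2 (rule 41): 001010000101000
Gen 3 (rule 73): 100000110000011
Gen 4 (rule 124): 110000111000011
Gen 5 (rule 41): 100110100011010
Gen 6 (rule 73): 000110001011000
Gen 7 (rule 124): 000111001111100
Gen 8 (rule 41): 110100001000001
Gen 9 (rule 73): 110001100011100
Gen 10 (rule 124): 111001110010110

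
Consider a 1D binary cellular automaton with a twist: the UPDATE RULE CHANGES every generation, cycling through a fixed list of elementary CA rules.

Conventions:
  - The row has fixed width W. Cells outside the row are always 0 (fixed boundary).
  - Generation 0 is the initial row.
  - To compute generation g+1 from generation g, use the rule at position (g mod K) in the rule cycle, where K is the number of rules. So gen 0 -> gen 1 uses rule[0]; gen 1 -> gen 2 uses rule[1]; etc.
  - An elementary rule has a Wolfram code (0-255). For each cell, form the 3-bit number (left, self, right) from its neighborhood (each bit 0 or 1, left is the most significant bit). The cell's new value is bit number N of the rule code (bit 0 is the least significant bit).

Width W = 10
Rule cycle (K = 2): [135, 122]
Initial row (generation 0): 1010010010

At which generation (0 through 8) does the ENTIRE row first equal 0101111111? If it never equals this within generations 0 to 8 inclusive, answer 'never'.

Gen 0: 1010010010
Gen 1 (rule 135): 1010110110
Gen 2 (rule 122): 0101111111
Gen 3 (rule 135): 1100111110
Gen 4 (rule 122): 1111100011
Gen 5 (rule 135): 0111001100
Gen 6 (rule 122): 1101111110
Gen 7 (rule 135): 0000111100
Gen 8 (rule 122): 0001100110

Answer: 2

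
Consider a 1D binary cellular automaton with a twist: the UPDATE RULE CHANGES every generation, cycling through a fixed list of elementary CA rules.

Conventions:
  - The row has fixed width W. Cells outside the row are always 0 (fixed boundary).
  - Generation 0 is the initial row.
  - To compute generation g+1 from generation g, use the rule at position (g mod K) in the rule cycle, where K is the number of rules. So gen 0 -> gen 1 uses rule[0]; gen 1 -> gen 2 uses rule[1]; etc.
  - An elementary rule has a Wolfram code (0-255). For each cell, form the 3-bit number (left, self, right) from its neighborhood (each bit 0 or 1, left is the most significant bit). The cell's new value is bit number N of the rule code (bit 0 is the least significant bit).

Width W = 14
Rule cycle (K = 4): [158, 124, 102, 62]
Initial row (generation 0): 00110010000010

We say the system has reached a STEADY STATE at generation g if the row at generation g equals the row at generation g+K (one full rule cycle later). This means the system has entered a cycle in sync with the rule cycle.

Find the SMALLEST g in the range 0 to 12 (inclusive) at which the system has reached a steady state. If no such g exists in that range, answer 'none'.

Answer: none

Derivation:
Gen 0: 00110010000010
Gen 1 (rule 158): 01101111000111
Gen 2 (rule 124): 01111001100101
Gen 3 (rule 102): 10001010101111
Gen 4 (rule 62): 11011111111000
Gen 5 (rule 158): 10011111110100
Gen 6 (rule 124): 11010000011110
Gen 7 (rule 102): 01110000100010
Gen 8 (rule 62): 11001001110111
Gen 9 (rule 158): 10111111100110
Gen 10 (rule 124): 11100000110111
Gen 11 (rule 102): 00100001011001
Gen 12 (rule 62): 01110011110111
Gen 13 (rule 158): 11101111100110
Gen 14 (rule 124): 10111000110111
Gen 15 (rule 102): 11001001011001
Gen 16 (rule 62): 10111111110111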